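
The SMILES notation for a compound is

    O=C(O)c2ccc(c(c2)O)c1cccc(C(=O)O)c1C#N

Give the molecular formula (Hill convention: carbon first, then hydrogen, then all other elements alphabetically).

C15H9NO5

Walk through each heavy atom and fill implicit hydrogens from standard valence (C 4, N 3, O 2, S 2, halogen 1); for lowercase aromatic atoms, an aromatic c carries 1 H when it has two neighbours and 0 H with three, and aromatic n carries 0 H:
  atom 1: O, bond orders sum to 2 (valence 2) → 0 H
  atom 2: C, bond orders sum to 4 (valence 4) → 0 H
  atom 3: O, bond orders sum to 1 (valence 2) → 1 H
  atom 4: aromatic c, 3 neighbours → 0 H
  atom 5: aromatic c, 2 neighbours → 1 H
  atom 6: aromatic c, 2 neighbours → 1 H
  atom 7: aromatic c, 3 neighbours → 0 H
  atom 8: aromatic c, 3 neighbours → 0 H
  atom 9: aromatic c, 2 neighbours → 1 H
  atom 10: O, bond orders sum to 1 (valence 2) → 1 H
  atom 11: aromatic c, 3 neighbours → 0 H
  atom 12: aromatic c, 2 neighbours → 1 H
  atom 13: aromatic c, 2 neighbours → 1 H
  atom 14: aromatic c, 2 neighbours → 1 H
  atom 15: aromatic c, 3 neighbours → 0 H
  atom 16: C, bond orders sum to 4 (valence 4) → 0 H
  atom 17: O, bond orders sum to 2 (valence 2) → 0 H
  atom 18: O, bond orders sum to 1 (valence 2) → 1 H
  atom 19: aromatic c, 3 neighbours → 0 H
  atom 20: C, bond orders sum to 4 (valence 4) → 0 H
  atom 21: N, bond orders sum to 3 (valence 3) → 0 H
Totals → C:15, H:9, N:1, O:5.
In Hill order: C15H9NO5.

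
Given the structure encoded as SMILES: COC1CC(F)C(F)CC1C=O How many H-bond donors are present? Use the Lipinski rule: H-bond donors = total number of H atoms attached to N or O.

0

Donors: find every N or O and count the H atoms it carries.
  atom 2 (O): bond orders sum to 2 → 0 H
  atom 12 (O): bond orders sum to 2 → 0 H
Lipinski HBD = 0.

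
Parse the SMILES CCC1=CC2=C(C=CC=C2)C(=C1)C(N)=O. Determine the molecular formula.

C13H13NO

Walk through each heavy atom and fill implicit hydrogens from standard valence (C 4, N 3, O 2, S 2, halogen 1):
  atom 1: C, bond orders sum to 1 (valence 4) → 3 H
  atom 2: C, bond orders sum to 2 (valence 4) → 2 H
  atom 3: C, bond orders sum to 4 (valence 4) → 0 H
  atom 4: C, bond orders sum to 3 (valence 4) → 1 H
  atom 5: C, bond orders sum to 4 (valence 4) → 0 H
  atom 6: C, bond orders sum to 4 (valence 4) → 0 H
  atom 7: C, bond orders sum to 3 (valence 4) → 1 H
  atom 8: C, bond orders sum to 3 (valence 4) → 1 H
  atom 9: C, bond orders sum to 3 (valence 4) → 1 H
  atom 10: C, bond orders sum to 3 (valence 4) → 1 H
  atom 11: C, bond orders sum to 4 (valence 4) → 0 H
  atom 12: C, bond orders sum to 3 (valence 4) → 1 H
  atom 13: C, bond orders sum to 4 (valence 4) → 0 H
  atom 14: N, bond orders sum to 1 (valence 3) → 2 H
  atom 15: O, bond orders sum to 2 (valence 2) → 0 H
Totals → C:13, H:13, N:1, O:1.
In Hill order: C13H13NO.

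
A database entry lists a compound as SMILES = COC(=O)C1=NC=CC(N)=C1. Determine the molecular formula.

Walk through each heavy atom and fill implicit hydrogens from standard valence (C 4, N 3, O 2, S 2, halogen 1):
  atom 1: C, bond orders sum to 1 (valence 4) → 3 H
  atom 2: O, bond orders sum to 2 (valence 2) → 0 H
  atom 3: C, bond orders sum to 4 (valence 4) → 0 H
  atom 4: O, bond orders sum to 2 (valence 2) → 0 H
  atom 5: C, bond orders sum to 4 (valence 4) → 0 H
  atom 6: N, bond orders sum to 3 (valence 3) → 0 H
  atom 7: C, bond orders sum to 3 (valence 4) → 1 H
  atom 8: C, bond orders sum to 3 (valence 4) → 1 H
  atom 9: C, bond orders sum to 4 (valence 4) → 0 H
  atom 10: N, bond orders sum to 1 (valence 3) → 2 H
  atom 11: C, bond orders sum to 3 (valence 4) → 1 H
Totals → C:7, H:8, N:2, O:2.
In Hill order: C7H8N2O2.

C7H8N2O2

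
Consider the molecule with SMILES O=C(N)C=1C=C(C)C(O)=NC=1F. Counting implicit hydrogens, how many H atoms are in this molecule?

Walk through each heavy atom and fill implicit hydrogens from standard valence (C 4, N 3, O 2, S 2, halogen 1):
  atom 1: O, bond orders sum to 2 (valence 2) → 0 H
  atom 2: C, bond orders sum to 4 (valence 4) → 0 H
  atom 3: N, bond orders sum to 1 (valence 3) → 2 H
  atom 4: C, bond orders sum to 4 (valence 4) → 0 H
  atom 5: C, bond orders sum to 3 (valence 4) → 1 H
  atom 6: C, bond orders sum to 4 (valence 4) → 0 H
  atom 7: C, bond orders sum to 1 (valence 4) → 3 H
  atom 8: C, bond orders sum to 4 (valence 4) → 0 H
  atom 9: O, bond orders sum to 1 (valence 2) → 1 H
  atom 10: N, bond orders sum to 3 (valence 3) → 0 H
  atom 11: C, bond orders sum to 4 (valence 4) → 0 H
  atom 12: F (halogen, monovalent) → 0 H
Total hydrogens: 7.

7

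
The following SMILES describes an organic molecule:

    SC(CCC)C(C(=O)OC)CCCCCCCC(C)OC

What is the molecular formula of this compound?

Walk through each heavy atom and fill implicit hydrogens from standard valence (C 4, N 3, O 2, S 2, halogen 1):
  atom 1: S, bond orders sum to 1 (valence 2) → 1 H
  atom 2: C, bond orders sum to 3 (valence 4) → 1 H
  atom 3: C, bond orders sum to 2 (valence 4) → 2 H
  atom 4: C, bond orders sum to 2 (valence 4) → 2 H
  atom 5: C, bond orders sum to 1 (valence 4) → 3 H
  atom 6: C, bond orders sum to 3 (valence 4) → 1 H
  atom 7: C, bond orders sum to 4 (valence 4) → 0 H
  atom 8: O, bond orders sum to 2 (valence 2) → 0 H
  atom 9: O, bond orders sum to 2 (valence 2) → 0 H
  atom 10: C, bond orders sum to 1 (valence 4) → 3 H
  atom 11: C, bond orders sum to 2 (valence 4) → 2 H
  atom 12: C, bond orders sum to 2 (valence 4) → 2 H
  atom 13: C, bond orders sum to 2 (valence 4) → 2 H
  atom 14: C, bond orders sum to 2 (valence 4) → 2 H
  atom 15: C, bond orders sum to 2 (valence 4) → 2 H
  atom 16: C, bond orders sum to 2 (valence 4) → 2 H
  atom 17: C, bond orders sum to 2 (valence 4) → 2 H
  atom 18: C, bond orders sum to 3 (valence 4) → 1 H
  atom 19: C, bond orders sum to 1 (valence 4) → 3 H
  atom 20: O, bond orders sum to 2 (valence 2) → 0 H
  atom 21: C, bond orders sum to 1 (valence 4) → 3 H
Totals → C:17, H:34, O:3, S:1.
In Hill order: C17H34O3S.

C17H34O3S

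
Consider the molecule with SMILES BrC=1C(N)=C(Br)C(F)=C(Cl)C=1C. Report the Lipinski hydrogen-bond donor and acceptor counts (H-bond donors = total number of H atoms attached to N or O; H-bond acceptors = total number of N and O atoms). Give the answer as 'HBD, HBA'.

Donors: find every N or O and count the H atoms it carries.
  atom 4 (N): bond orders sum to 1 → 2 H
Lipinski HBD = 2.
Acceptors: N atoms = 1, O atoms = 0 → HBA = 1.

2, 1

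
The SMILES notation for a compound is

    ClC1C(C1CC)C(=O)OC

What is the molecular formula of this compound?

Walk through each heavy atom and fill implicit hydrogens from standard valence (C 4, N 3, O 2, S 2, halogen 1):
  atom 1: Cl (halogen, monovalent) → 0 H
  atom 2: C, bond orders sum to 3 (valence 4) → 1 H
  atom 3: C, bond orders sum to 3 (valence 4) → 1 H
  atom 4: C, bond orders sum to 3 (valence 4) → 1 H
  atom 5: C, bond orders sum to 2 (valence 4) → 2 H
  atom 6: C, bond orders sum to 1 (valence 4) → 3 H
  atom 7: C, bond orders sum to 4 (valence 4) → 0 H
  atom 8: O, bond orders sum to 2 (valence 2) → 0 H
  atom 9: O, bond orders sum to 2 (valence 2) → 0 H
  atom 10: C, bond orders sum to 1 (valence 4) → 3 H
Totals → C:7, H:11, Cl:1, O:2.

C7H11ClO2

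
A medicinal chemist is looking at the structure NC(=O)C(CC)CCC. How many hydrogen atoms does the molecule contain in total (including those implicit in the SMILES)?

15

Walk through each heavy atom and fill implicit hydrogens from standard valence (C 4, N 3, O 2, S 2, halogen 1):
  atom 1: N, bond orders sum to 1 (valence 3) → 2 H
  atom 2: C, bond orders sum to 4 (valence 4) → 0 H
  atom 3: O, bond orders sum to 2 (valence 2) → 0 H
  atom 4: C, bond orders sum to 3 (valence 4) → 1 H
  atom 5: C, bond orders sum to 2 (valence 4) → 2 H
  atom 6: C, bond orders sum to 1 (valence 4) → 3 H
  atom 7: C, bond orders sum to 2 (valence 4) → 2 H
  atom 8: C, bond orders sum to 2 (valence 4) → 2 H
  atom 9: C, bond orders sum to 1 (valence 4) → 3 H
Total hydrogens: 15.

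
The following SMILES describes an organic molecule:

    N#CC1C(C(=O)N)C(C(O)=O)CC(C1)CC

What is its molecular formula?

Walk through each heavy atom and fill implicit hydrogens from standard valence (C 4, N 3, O 2, S 2, halogen 1):
  atom 1: N, bond orders sum to 3 (valence 3) → 0 H
  atom 2: C, bond orders sum to 4 (valence 4) → 0 H
  atom 3: C, bond orders sum to 3 (valence 4) → 1 H
  atom 4: C, bond orders sum to 3 (valence 4) → 1 H
  atom 5: C, bond orders sum to 4 (valence 4) → 0 H
  atom 6: O, bond orders sum to 2 (valence 2) → 0 H
  atom 7: N, bond orders sum to 1 (valence 3) → 2 H
  atom 8: C, bond orders sum to 3 (valence 4) → 1 H
  atom 9: C, bond orders sum to 4 (valence 4) → 0 H
  atom 10: O, bond orders sum to 1 (valence 2) → 1 H
  atom 11: O, bond orders sum to 2 (valence 2) → 0 H
  atom 12: C, bond orders sum to 2 (valence 4) → 2 H
  atom 13: C, bond orders sum to 3 (valence 4) → 1 H
  atom 14: C, bond orders sum to 2 (valence 4) → 2 H
  atom 15: C, bond orders sum to 2 (valence 4) → 2 H
  atom 16: C, bond orders sum to 1 (valence 4) → 3 H
Totals → C:11, H:16, N:2, O:3.
In Hill order: C11H16N2O3.

C11H16N2O3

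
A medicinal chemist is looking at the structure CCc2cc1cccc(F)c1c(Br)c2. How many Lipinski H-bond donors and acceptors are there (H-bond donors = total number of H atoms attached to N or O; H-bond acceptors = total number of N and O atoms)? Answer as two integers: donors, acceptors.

0, 0

Donors: find every N or O and count the H atoms it carries.
  (no N or O atoms present)
Lipinski HBD = 0.
Acceptors: N atoms = 0, O atoms = 0 → HBA = 0.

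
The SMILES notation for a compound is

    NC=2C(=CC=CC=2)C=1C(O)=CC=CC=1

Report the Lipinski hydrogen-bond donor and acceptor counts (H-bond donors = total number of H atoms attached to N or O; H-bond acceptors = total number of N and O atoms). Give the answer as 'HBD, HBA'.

3, 2

Donors: find every N or O and count the H atoms it carries.
  atom 1 (N): bond orders sum to 1 → 2 H
  atom 10 (O): bond orders sum to 1 → 1 H
Lipinski HBD = 3.
Acceptors: N atoms = 1, O atoms = 1 → HBA = 2.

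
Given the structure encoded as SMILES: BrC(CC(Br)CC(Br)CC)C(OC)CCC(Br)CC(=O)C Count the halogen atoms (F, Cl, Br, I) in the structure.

4

Halogen atoms appear at heavy-atom positions 1, 5, 8, 17 (4×Br).
Other groups present: 1 ether, 1 ketone.
Halogen count: 4.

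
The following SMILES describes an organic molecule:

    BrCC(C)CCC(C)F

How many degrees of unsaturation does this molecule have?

0

Molecular formula: C7H14BrF.
DoU = (2C + 2 + N − H − X) / 2, where X is the halogen count and O/S are ignored.
    = (2·7 + 2 + 0 − 14 − 2) / 2 = 0 / 2 = 0.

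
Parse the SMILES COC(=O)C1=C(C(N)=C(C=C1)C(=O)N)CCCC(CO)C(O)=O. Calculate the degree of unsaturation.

7

Molecular formula: C15H20N2O6.
DoU = (2C + 2 + N − H − X) / 2, where X is the halogen count and O/S are ignored.
    = (2·15 + 2 + 2 − 20 − 0) / 2 = 14 / 2 = 7.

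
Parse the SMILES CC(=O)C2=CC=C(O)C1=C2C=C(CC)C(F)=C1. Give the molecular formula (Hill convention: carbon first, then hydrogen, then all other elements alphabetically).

C14H13FO2

Walk through each heavy atom and fill implicit hydrogens from standard valence (C 4, N 3, O 2, S 2, halogen 1):
  atom 1: C, bond orders sum to 1 (valence 4) → 3 H
  atom 2: C, bond orders sum to 4 (valence 4) → 0 H
  atom 3: O, bond orders sum to 2 (valence 2) → 0 H
  atom 4: C, bond orders sum to 4 (valence 4) → 0 H
  atom 5: C, bond orders sum to 3 (valence 4) → 1 H
  atom 6: C, bond orders sum to 3 (valence 4) → 1 H
  atom 7: C, bond orders sum to 4 (valence 4) → 0 H
  atom 8: O, bond orders sum to 1 (valence 2) → 1 H
  atom 9: C, bond orders sum to 4 (valence 4) → 0 H
  atom 10: C, bond orders sum to 4 (valence 4) → 0 H
  atom 11: C, bond orders sum to 3 (valence 4) → 1 H
  atom 12: C, bond orders sum to 4 (valence 4) → 0 H
  atom 13: C, bond orders sum to 2 (valence 4) → 2 H
  atom 14: C, bond orders sum to 1 (valence 4) → 3 H
  atom 15: C, bond orders sum to 4 (valence 4) → 0 H
  atom 16: F (halogen, monovalent) → 0 H
  atom 17: C, bond orders sum to 3 (valence 4) → 1 H
Totals → C:14, H:13, F:1, O:2.
In Hill order: C14H13FO2.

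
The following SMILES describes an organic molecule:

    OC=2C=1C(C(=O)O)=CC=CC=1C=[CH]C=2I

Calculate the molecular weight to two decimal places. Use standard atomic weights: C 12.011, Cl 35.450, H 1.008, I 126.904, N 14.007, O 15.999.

First, the molecular formula is C11H7IO3 (counting implicit H from valence).
  C: 11 × 12.011 = 132.121
  H: 7 × 1.008 = 7.056
  I: 1 × 126.904 = 126.904
  O: 3 × 15.999 = 47.997
Sum: 11×12.011 + 7×1.008 + 1×126.904 + 3×15.999 = 314.078 → 314.08 g/mol.

314.08 g/mol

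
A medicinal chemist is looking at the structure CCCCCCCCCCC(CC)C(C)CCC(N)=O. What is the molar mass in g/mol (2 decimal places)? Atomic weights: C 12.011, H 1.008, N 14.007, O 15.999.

283.50 g/mol

First, the molecular formula is C18H37NO (counting implicit H from valence).
  C: 18 × 12.011 = 216.198
  H: 37 × 1.008 = 37.296
  N: 1 × 14.007 = 14.007
  O: 1 × 15.999 = 15.999
Sum: 18×12.011 + 37×1.008 + 1×14.007 + 1×15.999 = 283.500 → 283.50 g/mol.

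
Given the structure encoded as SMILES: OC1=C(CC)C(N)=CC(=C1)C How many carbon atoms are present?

9

Count every carbon token in the SMILES (each C, including those in ring-closure positions and inside branches).
Carbon count: 9.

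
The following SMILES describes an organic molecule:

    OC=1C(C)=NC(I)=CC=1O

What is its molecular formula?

Walk through each heavy atom and fill implicit hydrogens from standard valence (C 4, N 3, O 2, S 2, halogen 1):
  atom 1: O, bond orders sum to 1 (valence 2) → 1 H
  atom 2: C, bond orders sum to 4 (valence 4) → 0 H
  atom 3: C, bond orders sum to 4 (valence 4) → 0 H
  atom 4: C, bond orders sum to 1 (valence 4) → 3 H
  atom 5: N, bond orders sum to 3 (valence 3) → 0 H
  atom 6: C, bond orders sum to 4 (valence 4) → 0 H
  atom 7: I (halogen, monovalent) → 0 H
  atom 8: C, bond orders sum to 3 (valence 4) → 1 H
  atom 9: C, bond orders sum to 4 (valence 4) → 0 H
  atom 10: O, bond orders sum to 1 (valence 2) → 1 H
Totals → C:6, H:6, I:1, N:1, O:2.
In Hill order: C6H6INO2.

C6H6INO2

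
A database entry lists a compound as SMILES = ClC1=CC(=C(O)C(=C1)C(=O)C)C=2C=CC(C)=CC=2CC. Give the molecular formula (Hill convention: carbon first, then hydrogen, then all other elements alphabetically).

Walk through each heavy atom and fill implicit hydrogens from standard valence (C 4, N 3, O 2, S 2, halogen 1):
  atom 1: Cl (halogen, monovalent) → 0 H
  atom 2: C, bond orders sum to 4 (valence 4) → 0 H
  atom 3: C, bond orders sum to 3 (valence 4) → 1 H
  atom 4: C, bond orders sum to 4 (valence 4) → 0 H
  atom 5: C, bond orders sum to 4 (valence 4) → 0 H
  atom 6: O, bond orders sum to 1 (valence 2) → 1 H
  atom 7: C, bond orders sum to 4 (valence 4) → 0 H
  atom 8: C, bond orders sum to 3 (valence 4) → 1 H
  atom 9: C, bond orders sum to 4 (valence 4) → 0 H
  atom 10: O, bond orders sum to 2 (valence 2) → 0 H
  atom 11: C, bond orders sum to 1 (valence 4) → 3 H
  atom 12: C, bond orders sum to 4 (valence 4) → 0 H
  atom 13: C, bond orders sum to 3 (valence 4) → 1 H
  atom 14: C, bond orders sum to 3 (valence 4) → 1 H
  atom 15: C, bond orders sum to 4 (valence 4) → 0 H
  atom 16: C, bond orders sum to 1 (valence 4) → 3 H
  atom 17: C, bond orders sum to 3 (valence 4) → 1 H
  atom 18: C, bond orders sum to 4 (valence 4) → 0 H
  atom 19: C, bond orders sum to 2 (valence 4) → 2 H
  atom 20: C, bond orders sum to 1 (valence 4) → 3 H
Totals → C:17, H:17, Cl:1, O:2.

C17H17ClO2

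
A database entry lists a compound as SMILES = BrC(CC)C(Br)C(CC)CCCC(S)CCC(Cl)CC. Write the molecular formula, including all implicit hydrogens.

Walk through each heavy atom and fill implicit hydrogens from standard valence (C 4, N 3, O 2, S 2, halogen 1):
  atom 1: Br (halogen, monovalent) → 0 H
  atom 2: C, bond orders sum to 3 (valence 4) → 1 H
  atom 3: C, bond orders sum to 2 (valence 4) → 2 H
  atom 4: C, bond orders sum to 1 (valence 4) → 3 H
  atom 5: C, bond orders sum to 3 (valence 4) → 1 H
  atom 6: Br (halogen, monovalent) → 0 H
  atom 7: C, bond orders sum to 3 (valence 4) → 1 H
  atom 8: C, bond orders sum to 2 (valence 4) → 2 H
  atom 9: C, bond orders sum to 1 (valence 4) → 3 H
  atom 10: C, bond orders sum to 2 (valence 4) → 2 H
  atom 11: C, bond orders sum to 2 (valence 4) → 2 H
  atom 12: C, bond orders sum to 2 (valence 4) → 2 H
  atom 13: C, bond orders sum to 3 (valence 4) → 1 H
  atom 14: S, bond orders sum to 1 (valence 2) → 1 H
  atom 15: C, bond orders sum to 2 (valence 4) → 2 H
  atom 16: C, bond orders sum to 2 (valence 4) → 2 H
  atom 17: C, bond orders sum to 3 (valence 4) → 1 H
  atom 18: Cl (halogen, monovalent) → 0 H
  atom 19: C, bond orders sum to 2 (valence 4) → 2 H
  atom 20: C, bond orders sum to 1 (valence 4) → 3 H
Totals → C:16, H:31, Br:2, Cl:1, S:1.

C16H31Br2ClS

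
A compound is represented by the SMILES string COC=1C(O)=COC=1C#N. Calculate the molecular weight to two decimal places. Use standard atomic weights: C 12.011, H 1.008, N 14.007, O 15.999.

139.11 g/mol

First, the molecular formula is C6H5NO3 (counting implicit H from valence).
  C: 6 × 12.011 = 72.066
  H: 5 × 1.008 = 5.040
  N: 1 × 14.007 = 14.007
  O: 3 × 15.999 = 47.997
Sum: 6×12.011 + 5×1.008 + 1×14.007 + 3×15.999 = 139.110 → 139.11 g/mol.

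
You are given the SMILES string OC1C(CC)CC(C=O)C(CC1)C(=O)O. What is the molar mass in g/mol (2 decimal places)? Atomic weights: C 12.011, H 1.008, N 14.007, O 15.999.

214.26 g/mol

First, the molecular formula is C11H18O4 (counting implicit H from valence).
  C: 11 × 12.011 = 132.121
  H: 18 × 1.008 = 18.144
  O: 4 × 15.999 = 63.996
Sum: 11×12.011 + 18×1.008 + 4×15.999 = 214.261 → 214.26 g/mol.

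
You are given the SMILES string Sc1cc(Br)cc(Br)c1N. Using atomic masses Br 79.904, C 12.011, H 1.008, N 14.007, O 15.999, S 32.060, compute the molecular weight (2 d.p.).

282.98 g/mol

First, the molecular formula is C6H5Br2NS (counting implicit H from valence).
  Br: 2 × 79.904 = 159.808
  C: 6 × 12.011 = 72.066
  H: 5 × 1.008 = 5.040
  N: 1 × 14.007 = 14.007
  S: 1 × 32.060 = 32.060
Sum: 2×79.904 + 6×12.011 + 5×1.008 + 1×14.007 + 1×32.060 = 282.981 → 282.98 g/mol.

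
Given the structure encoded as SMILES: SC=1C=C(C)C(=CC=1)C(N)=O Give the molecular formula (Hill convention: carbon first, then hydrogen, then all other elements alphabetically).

Walk through each heavy atom and fill implicit hydrogens from standard valence (C 4, N 3, O 2, S 2, halogen 1):
  atom 1: S, bond orders sum to 1 (valence 2) → 1 H
  atom 2: C, bond orders sum to 4 (valence 4) → 0 H
  atom 3: C, bond orders sum to 3 (valence 4) → 1 H
  atom 4: C, bond orders sum to 4 (valence 4) → 0 H
  atom 5: C, bond orders sum to 1 (valence 4) → 3 H
  atom 6: C, bond orders sum to 4 (valence 4) → 0 H
  atom 7: C, bond orders sum to 3 (valence 4) → 1 H
  atom 8: C, bond orders sum to 3 (valence 4) → 1 H
  atom 9: C, bond orders sum to 4 (valence 4) → 0 H
  atom 10: N, bond orders sum to 1 (valence 3) → 2 H
  atom 11: O, bond orders sum to 2 (valence 2) → 0 H
Totals → C:8, H:9, N:1, O:1, S:1.

C8H9NOS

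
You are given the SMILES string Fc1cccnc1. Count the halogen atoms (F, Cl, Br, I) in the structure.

Halogen atoms appear at heavy-atom position 1 (1×F).
Halogen count: 1.

1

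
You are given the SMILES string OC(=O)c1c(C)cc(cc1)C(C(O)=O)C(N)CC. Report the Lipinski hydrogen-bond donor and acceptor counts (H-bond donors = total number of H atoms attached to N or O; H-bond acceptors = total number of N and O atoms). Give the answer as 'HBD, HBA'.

Donors: find every N or O and count the H atoms it carries.
  atom 1 (O): bond orders sum to 1 → 1 H
  atom 3 (O): bond orders sum to 2 → 0 H
  atom 13 (O): bond orders sum to 1 → 1 H
  atom 14 (O): bond orders sum to 2 → 0 H
  atom 16 (N): bond orders sum to 1 → 2 H
Lipinski HBD = 4.
Acceptors: N atoms = 1, O atoms = 4 → HBA = 5.

4, 5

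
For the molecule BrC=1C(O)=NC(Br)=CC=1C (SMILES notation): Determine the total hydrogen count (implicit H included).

Walk through each heavy atom and fill implicit hydrogens from standard valence (C 4, N 3, O 2, S 2, halogen 1):
  atom 1: Br (halogen, monovalent) → 0 H
  atom 2: C, bond orders sum to 4 (valence 4) → 0 H
  atom 3: C, bond orders sum to 4 (valence 4) → 0 H
  atom 4: O, bond orders sum to 1 (valence 2) → 1 H
  atom 5: N, bond orders sum to 3 (valence 3) → 0 H
  atom 6: C, bond orders sum to 4 (valence 4) → 0 H
  atom 7: Br (halogen, monovalent) → 0 H
  atom 8: C, bond orders sum to 3 (valence 4) → 1 H
  atom 9: C, bond orders sum to 4 (valence 4) → 0 H
  atom 10: C, bond orders sum to 1 (valence 4) → 3 H
Total hydrogens: 5.

5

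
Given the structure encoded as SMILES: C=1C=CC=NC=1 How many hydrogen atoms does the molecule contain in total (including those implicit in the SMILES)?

5

Walk through each heavy atom and fill implicit hydrogens from standard valence (C 4, N 3, O 2, S 2, halogen 1):
  atom 1: C, bond orders sum to 3 (valence 4) → 1 H
  atom 2: C, bond orders sum to 3 (valence 4) → 1 H
  atom 3: C, bond orders sum to 3 (valence 4) → 1 H
  atom 4: C, bond orders sum to 3 (valence 4) → 1 H
  atom 5: N, bond orders sum to 3 (valence 3) → 0 H
  atom 6: C, bond orders sum to 3 (valence 4) → 1 H
Total hydrogens: 5.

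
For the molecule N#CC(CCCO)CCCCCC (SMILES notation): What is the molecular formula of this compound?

Walk through each heavy atom and fill implicit hydrogens from standard valence (C 4, N 3, O 2, S 2, halogen 1):
  atom 1: N, bond orders sum to 3 (valence 3) → 0 H
  atom 2: C, bond orders sum to 4 (valence 4) → 0 H
  atom 3: C, bond orders sum to 3 (valence 4) → 1 H
  atom 4: C, bond orders sum to 2 (valence 4) → 2 H
  atom 5: C, bond orders sum to 2 (valence 4) → 2 H
  atom 6: C, bond orders sum to 2 (valence 4) → 2 H
  atom 7: O, bond orders sum to 1 (valence 2) → 1 H
  atom 8: C, bond orders sum to 2 (valence 4) → 2 H
  atom 9: C, bond orders sum to 2 (valence 4) → 2 H
  atom 10: C, bond orders sum to 2 (valence 4) → 2 H
  atom 11: C, bond orders sum to 2 (valence 4) → 2 H
  atom 12: C, bond orders sum to 2 (valence 4) → 2 H
  atom 13: C, bond orders sum to 1 (valence 4) → 3 H
Totals → C:11, H:21, N:1, O:1.
In Hill order: C11H21NO.

C11H21NO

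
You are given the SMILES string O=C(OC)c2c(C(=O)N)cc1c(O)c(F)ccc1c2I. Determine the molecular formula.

C13H9FINO4

Walk through each heavy atom and fill implicit hydrogens from standard valence (C 4, N 3, O 2, S 2, halogen 1); for lowercase aromatic atoms, an aromatic c carries 1 H when it has two neighbours and 0 H with three, and aromatic n carries 0 H:
  atom 1: O, bond orders sum to 2 (valence 2) → 0 H
  atom 2: C, bond orders sum to 4 (valence 4) → 0 H
  atom 3: O, bond orders sum to 2 (valence 2) → 0 H
  atom 4: C, bond orders sum to 1 (valence 4) → 3 H
  atom 5: aromatic c, 3 neighbours → 0 H
  atom 6: aromatic c, 3 neighbours → 0 H
  atom 7: C, bond orders sum to 4 (valence 4) → 0 H
  atom 8: O, bond orders sum to 2 (valence 2) → 0 H
  atom 9: N, bond orders sum to 1 (valence 3) → 2 H
  atom 10: aromatic c, 2 neighbours → 1 H
  atom 11: aromatic c, 3 neighbours → 0 H
  atom 12: aromatic c, 3 neighbours → 0 H
  atom 13: O, bond orders sum to 1 (valence 2) → 1 H
  atom 14: aromatic c, 3 neighbours → 0 H
  atom 15: F (halogen, monovalent) → 0 H
  atom 16: aromatic c, 2 neighbours → 1 H
  atom 17: aromatic c, 2 neighbours → 1 H
  atom 18: aromatic c, 3 neighbours → 0 H
  atom 19: aromatic c, 3 neighbours → 0 H
  atom 20: I (halogen, monovalent) → 0 H
Totals → C:13, H:9, F:1, I:1, N:1, O:4.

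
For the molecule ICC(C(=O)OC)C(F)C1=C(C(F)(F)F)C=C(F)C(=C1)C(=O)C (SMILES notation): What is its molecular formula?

C14H12F5IO3

Walk through each heavy atom and fill implicit hydrogens from standard valence (C 4, N 3, O 2, S 2, halogen 1):
  atom 1: I (halogen, monovalent) → 0 H
  atom 2: C, bond orders sum to 2 (valence 4) → 2 H
  atom 3: C, bond orders sum to 3 (valence 4) → 1 H
  atom 4: C, bond orders sum to 4 (valence 4) → 0 H
  atom 5: O, bond orders sum to 2 (valence 2) → 0 H
  atom 6: O, bond orders sum to 2 (valence 2) → 0 H
  atom 7: C, bond orders sum to 1 (valence 4) → 3 H
  atom 8: C, bond orders sum to 3 (valence 4) → 1 H
  atom 9: F (halogen, monovalent) → 0 H
  atom 10: C, bond orders sum to 4 (valence 4) → 0 H
  atom 11: C, bond orders sum to 4 (valence 4) → 0 H
  atom 12: C, bond orders sum to 4 (valence 4) → 0 H
  atom 13: F (halogen, monovalent) → 0 H
  atom 14: F (halogen, monovalent) → 0 H
  atom 15: F (halogen, monovalent) → 0 H
  atom 16: C, bond orders sum to 3 (valence 4) → 1 H
  atom 17: C, bond orders sum to 4 (valence 4) → 0 H
  atom 18: F (halogen, monovalent) → 0 H
  atom 19: C, bond orders sum to 4 (valence 4) → 0 H
  atom 20: C, bond orders sum to 3 (valence 4) → 1 H
  atom 21: C, bond orders sum to 4 (valence 4) → 0 H
  atom 22: O, bond orders sum to 2 (valence 2) → 0 H
  atom 23: C, bond orders sum to 1 (valence 4) → 3 H
Totals → C:14, H:12, F:5, I:1, O:3.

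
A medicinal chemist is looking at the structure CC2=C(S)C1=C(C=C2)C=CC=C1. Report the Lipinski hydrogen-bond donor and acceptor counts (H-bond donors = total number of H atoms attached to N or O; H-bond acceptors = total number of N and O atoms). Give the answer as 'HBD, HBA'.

0, 0

Donors: find every N or O and count the H atoms it carries.
  (no N or O atoms present)
Lipinski HBD = 0.
Acceptors: N atoms = 0, O atoms = 0 → HBA = 0.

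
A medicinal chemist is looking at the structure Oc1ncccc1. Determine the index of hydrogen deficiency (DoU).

Molecular formula: C5H5NO.
DoU = (2C + 2 + N − H − X) / 2, where X is the halogen count and O/S are ignored.
    = (2·5 + 2 + 1 − 5 − 0) / 2 = 8 / 2 = 4.

4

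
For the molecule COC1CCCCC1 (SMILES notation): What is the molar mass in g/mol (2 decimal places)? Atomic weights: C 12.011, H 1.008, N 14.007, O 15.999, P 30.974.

First, the molecular formula is C7H14O (counting implicit H from valence).
  C: 7 × 12.011 = 84.077
  H: 14 × 1.008 = 14.112
  O: 1 × 15.999 = 15.999
Sum: 7×12.011 + 14×1.008 + 1×15.999 = 114.188 → 114.19 g/mol.

114.19 g/mol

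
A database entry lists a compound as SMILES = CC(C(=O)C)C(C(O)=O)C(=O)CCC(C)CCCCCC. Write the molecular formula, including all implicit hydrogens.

Walk through each heavy atom and fill implicit hydrogens from standard valence (C 4, N 3, O 2, S 2, halogen 1):
  atom 1: C, bond orders sum to 1 (valence 4) → 3 H
  atom 2: C, bond orders sum to 3 (valence 4) → 1 H
  atom 3: C, bond orders sum to 4 (valence 4) → 0 H
  atom 4: O, bond orders sum to 2 (valence 2) → 0 H
  atom 5: C, bond orders sum to 1 (valence 4) → 3 H
  atom 6: C, bond orders sum to 3 (valence 4) → 1 H
  atom 7: C, bond orders sum to 4 (valence 4) → 0 H
  atom 8: O, bond orders sum to 1 (valence 2) → 1 H
  atom 9: O, bond orders sum to 2 (valence 2) → 0 H
  atom 10: C, bond orders sum to 4 (valence 4) → 0 H
  atom 11: O, bond orders sum to 2 (valence 2) → 0 H
  atom 12: C, bond orders sum to 2 (valence 4) → 2 H
  atom 13: C, bond orders sum to 2 (valence 4) → 2 H
  atom 14: C, bond orders sum to 3 (valence 4) → 1 H
  atom 15: C, bond orders sum to 1 (valence 4) → 3 H
  atom 16: C, bond orders sum to 2 (valence 4) → 2 H
  atom 17: C, bond orders sum to 2 (valence 4) → 2 H
  atom 18: C, bond orders sum to 2 (valence 4) → 2 H
  atom 19: C, bond orders sum to 2 (valence 4) → 2 H
  atom 20: C, bond orders sum to 2 (valence 4) → 2 H
  atom 21: C, bond orders sum to 1 (valence 4) → 3 H
Totals → C:17, H:30, O:4.

C17H30O4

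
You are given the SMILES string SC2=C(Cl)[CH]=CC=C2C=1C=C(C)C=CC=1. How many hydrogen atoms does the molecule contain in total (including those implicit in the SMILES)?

11

Walk through each heavy atom and fill implicit hydrogens from standard valence (C 4, N 3, O 2, S 2, halogen 1):
  atom 1: S, bond orders sum to 1 (valence 2) → 1 H
  atom 2: C, bond orders sum to 4 (valence 4) → 0 H
  atom 3: C, bond orders sum to 4 (valence 4) → 0 H
  atom 4: Cl (halogen, monovalent) → 0 H
  atom 5: C with explicit H count 1
  atom 6: C, bond orders sum to 3 (valence 4) → 1 H
  atom 7: C, bond orders sum to 3 (valence 4) → 1 H
  atom 8: C, bond orders sum to 4 (valence 4) → 0 H
  atom 9: C, bond orders sum to 4 (valence 4) → 0 H
  atom 10: C, bond orders sum to 3 (valence 4) → 1 H
  atom 11: C, bond orders sum to 4 (valence 4) → 0 H
  atom 12: C, bond orders sum to 1 (valence 4) → 3 H
  atom 13: C, bond orders sum to 3 (valence 4) → 1 H
  atom 14: C, bond orders sum to 3 (valence 4) → 1 H
  atom 15: C, bond orders sum to 3 (valence 4) → 1 H
Total hydrogens: 11.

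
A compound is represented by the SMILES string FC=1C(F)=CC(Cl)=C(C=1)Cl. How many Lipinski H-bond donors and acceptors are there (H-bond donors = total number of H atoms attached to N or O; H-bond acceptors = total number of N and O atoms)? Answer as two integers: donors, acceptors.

Donors: find every N or O and count the H atoms it carries.
  (no N or O atoms present)
Lipinski HBD = 0.
Acceptors: N atoms = 0, O atoms = 0 → HBA = 0.

0, 0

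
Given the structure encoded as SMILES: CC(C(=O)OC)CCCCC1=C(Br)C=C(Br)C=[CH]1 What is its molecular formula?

C14H18Br2O2

Walk through each heavy atom and fill implicit hydrogens from standard valence (C 4, N 3, O 2, S 2, halogen 1):
  atom 1: C, bond orders sum to 1 (valence 4) → 3 H
  atom 2: C, bond orders sum to 3 (valence 4) → 1 H
  atom 3: C, bond orders sum to 4 (valence 4) → 0 H
  atom 4: O, bond orders sum to 2 (valence 2) → 0 H
  atom 5: O, bond orders sum to 2 (valence 2) → 0 H
  atom 6: C, bond orders sum to 1 (valence 4) → 3 H
  atom 7: C, bond orders sum to 2 (valence 4) → 2 H
  atom 8: C, bond orders sum to 2 (valence 4) → 2 H
  atom 9: C, bond orders sum to 2 (valence 4) → 2 H
  atom 10: C, bond orders sum to 2 (valence 4) → 2 H
  atom 11: C, bond orders sum to 4 (valence 4) → 0 H
  atom 12: C, bond orders sum to 4 (valence 4) → 0 H
  atom 13: Br (halogen, monovalent) → 0 H
  atom 14: C, bond orders sum to 3 (valence 4) → 1 H
  atom 15: C, bond orders sum to 4 (valence 4) → 0 H
  atom 16: Br (halogen, monovalent) → 0 H
  atom 17: C, bond orders sum to 3 (valence 4) → 1 H
  atom 18: C with explicit H count 1
Totals → C:14, H:18, Br:2, O:2.
In Hill order: C14H18Br2O2.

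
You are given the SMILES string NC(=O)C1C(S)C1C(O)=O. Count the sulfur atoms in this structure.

1

Scan the SMILES for S atoms (remember two-letter symbols like Cl and Br are single atoms).
Sulfur count: 1.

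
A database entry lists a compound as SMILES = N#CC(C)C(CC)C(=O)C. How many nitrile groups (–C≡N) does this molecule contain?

The nitrile motif appears at heavy-atom position 2 in the SMILES.
Other groups present: 1 ketone.
Nitrile count: 1.

1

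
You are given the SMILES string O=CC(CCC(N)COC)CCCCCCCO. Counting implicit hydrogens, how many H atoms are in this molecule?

29

Walk through each heavy atom and fill implicit hydrogens from standard valence (C 4, N 3, O 2, S 2, halogen 1):
  atom 1: O, bond orders sum to 2 (valence 2) → 0 H
  atom 2: C, bond orders sum to 3 (valence 4) → 1 H
  atom 3: C, bond orders sum to 3 (valence 4) → 1 H
  atom 4: C, bond orders sum to 2 (valence 4) → 2 H
  atom 5: C, bond orders sum to 2 (valence 4) → 2 H
  atom 6: C, bond orders sum to 3 (valence 4) → 1 H
  atom 7: N, bond orders sum to 1 (valence 3) → 2 H
  atom 8: C, bond orders sum to 2 (valence 4) → 2 H
  atom 9: O, bond orders sum to 2 (valence 2) → 0 H
  atom 10: C, bond orders sum to 1 (valence 4) → 3 H
  atom 11: C, bond orders sum to 2 (valence 4) → 2 H
  atom 12: C, bond orders sum to 2 (valence 4) → 2 H
  atom 13: C, bond orders sum to 2 (valence 4) → 2 H
  atom 14: C, bond orders sum to 2 (valence 4) → 2 H
  atom 15: C, bond orders sum to 2 (valence 4) → 2 H
  atom 16: C, bond orders sum to 2 (valence 4) → 2 H
  atom 17: C, bond orders sum to 2 (valence 4) → 2 H
  atom 18: O, bond orders sum to 1 (valence 2) → 1 H
Total hydrogens: 29.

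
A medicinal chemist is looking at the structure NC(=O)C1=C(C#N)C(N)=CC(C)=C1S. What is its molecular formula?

Walk through each heavy atom and fill implicit hydrogens from standard valence (C 4, N 3, O 2, S 2, halogen 1):
  atom 1: N, bond orders sum to 1 (valence 3) → 2 H
  atom 2: C, bond orders sum to 4 (valence 4) → 0 H
  atom 3: O, bond orders sum to 2 (valence 2) → 0 H
  atom 4: C, bond orders sum to 4 (valence 4) → 0 H
  atom 5: C, bond orders sum to 4 (valence 4) → 0 H
  atom 6: C, bond orders sum to 4 (valence 4) → 0 H
  atom 7: N, bond orders sum to 3 (valence 3) → 0 H
  atom 8: C, bond orders sum to 4 (valence 4) → 0 H
  atom 9: N, bond orders sum to 1 (valence 3) → 2 H
  atom 10: C, bond orders sum to 3 (valence 4) → 1 H
  atom 11: C, bond orders sum to 4 (valence 4) → 0 H
  atom 12: C, bond orders sum to 1 (valence 4) → 3 H
  atom 13: C, bond orders sum to 4 (valence 4) → 0 H
  atom 14: S, bond orders sum to 1 (valence 2) → 1 H
Totals → C:9, H:9, N:3, O:1, S:1.
In Hill order: C9H9N3OS.

C9H9N3OS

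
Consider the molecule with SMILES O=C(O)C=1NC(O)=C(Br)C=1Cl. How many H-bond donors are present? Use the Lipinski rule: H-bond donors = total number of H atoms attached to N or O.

Donors: find every N or O and count the H atoms it carries.
  atom 1 (O): bond orders sum to 2 → 0 H
  atom 3 (O): bond orders sum to 1 → 1 H
  atom 5 (N): bond orders sum to 2 → 1 H
  atom 7 (O): bond orders sum to 1 → 1 H
Lipinski HBD = 3.

3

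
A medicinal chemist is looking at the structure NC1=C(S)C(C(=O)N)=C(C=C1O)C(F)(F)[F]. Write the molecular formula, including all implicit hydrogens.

Walk through each heavy atom and fill implicit hydrogens from standard valence (C 4, N 3, O 2, S 2, halogen 1):
  atom 1: N, bond orders sum to 1 (valence 3) → 2 H
  atom 2: C, bond orders sum to 4 (valence 4) → 0 H
  atom 3: C, bond orders sum to 4 (valence 4) → 0 H
  atom 4: S, bond orders sum to 1 (valence 2) → 1 H
  atom 5: C, bond orders sum to 4 (valence 4) → 0 H
  atom 6: C, bond orders sum to 4 (valence 4) → 0 H
  atom 7: O, bond orders sum to 2 (valence 2) → 0 H
  atom 8: N, bond orders sum to 1 (valence 3) → 2 H
  atom 9: C, bond orders sum to 4 (valence 4) → 0 H
  atom 10: C, bond orders sum to 3 (valence 4) → 1 H
  atom 11: C, bond orders sum to 4 (valence 4) → 0 H
  atom 12: O, bond orders sum to 1 (valence 2) → 1 H
  atom 13: C, bond orders sum to 4 (valence 4) → 0 H
  atom 14: F (halogen, monovalent) → 0 H
  atom 15: F (halogen, monovalent) → 0 H
  atom 16: F with explicit H count 0
Totals → C:8, H:7, F:3, N:2, O:2, S:1.

C8H7F3N2O2S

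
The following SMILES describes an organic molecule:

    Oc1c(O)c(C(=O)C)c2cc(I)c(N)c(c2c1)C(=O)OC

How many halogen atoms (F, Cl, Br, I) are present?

Halogen atoms appear at heavy-atom position 12 (1×I).
Other groups present: 1 ester, 2 hydroxyl, 1 ketone, 1 primary amine.
Halogen count: 1.

1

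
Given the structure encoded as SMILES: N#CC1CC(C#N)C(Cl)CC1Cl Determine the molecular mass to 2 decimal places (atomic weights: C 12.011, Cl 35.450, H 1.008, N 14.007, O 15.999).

First, the molecular formula is C8H8Cl2N2 (counting implicit H from valence).
  C: 8 × 12.011 = 96.088
  Cl: 2 × 35.450 = 70.900
  H: 8 × 1.008 = 8.064
  N: 2 × 14.007 = 28.014
Sum: 8×12.011 + 2×35.450 + 8×1.008 + 2×14.007 = 203.066 → 203.07 g/mol.

203.07 g/mol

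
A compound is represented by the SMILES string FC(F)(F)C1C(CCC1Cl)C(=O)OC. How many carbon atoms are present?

Count every carbon token in the SMILES (each C, including those in ring-closure positions and inside branches).
Carbon count: 8.

8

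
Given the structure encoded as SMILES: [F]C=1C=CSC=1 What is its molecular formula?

C4H3FS

Walk through each heavy atom and fill implicit hydrogens from standard valence (C 4, N 3, O 2, S 2, halogen 1):
  atom 1: F with explicit H count 0
  atom 2: C, bond orders sum to 4 (valence 4) → 0 H
  atom 3: C, bond orders sum to 3 (valence 4) → 1 H
  atom 4: C, bond orders sum to 3 (valence 4) → 1 H
  atom 5: S, bond orders sum to 2 (valence 2) → 0 H
  atom 6: C, bond orders sum to 3 (valence 4) → 1 H
Totals → C:4, H:3, F:1, S:1.
In Hill order: C4H3FS.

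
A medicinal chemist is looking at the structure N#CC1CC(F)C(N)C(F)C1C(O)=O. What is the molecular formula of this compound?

C8H10F2N2O2

Walk through each heavy atom and fill implicit hydrogens from standard valence (C 4, N 3, O 2, S 2, halogen 1):
  atom 1: N, bond orders sum to 3 (valence 3) → 0 H
  atom 2: C, bond orders sum to 4 (valence 4) → 0 H
  atom 3: C, bond orders sum to 3 (valence 4) → 1 H
  atom 4: C, bond orders sum to 2 (valence 4) → 2 H
  atom 5: C, bond orders sum to 3 (valence 4) → 1 H
  atom 6: F (halogen, monovalent) → 0 H
  atom 7: C, bond orders sum to 3 (valence 4) → 1 H
  atom 8: N, bond orders sum to 1 (valence 3) → 2 H
  atom 9: C, bond orders sum to 3 (valence 4) → 1 H
  atom 10: F (halogen, monovalent) → 0 H
  atom 11: C, bond orders sum to 3 (valence 4) → 1 H
  atom 12: C, bond orders sum to 4 (valence 4) → 0 H
  atom 13: O, bond orders sum to 1 (valence 2) → 1 H
  atom 14: O, bond orders sum to 2 (valence 2) → 0 H
Totals → C:8, H:10, F:2, N:2, O:2.
In Hill order: C8H10F2N2O2.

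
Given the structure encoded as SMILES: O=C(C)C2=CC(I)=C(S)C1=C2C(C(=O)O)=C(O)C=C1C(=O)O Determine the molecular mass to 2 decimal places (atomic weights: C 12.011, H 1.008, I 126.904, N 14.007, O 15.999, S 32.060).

432.18 g/mol

First, the molecular formula is C14H9IO6S (counting implicit H from valence).
  C: 14 × 12.011 = 168.154
  H: 9 × 1.008 = 9.072
  I: 1 × 126.904 = 126.904
  O: 6 × 15.999 = 95.994
  S: 1 × 32.060 = 32.060
Sum: 14×12.011 + 9×1.008 + 1×126.904 + 6×15.999 + 1×32.060 = 432.184 → 432.18 g/mol.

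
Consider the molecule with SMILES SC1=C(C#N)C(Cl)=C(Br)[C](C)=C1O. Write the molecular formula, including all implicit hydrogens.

Walk through each heavy atom and fill implicit hydrogens from standard valence (C 4, N 3, O 2, S 2, halogen 1):
  atom 1: S, bond orders sum to 1 (valence 2) → 1 H
  atom 2: C, bond orders sum to 4 (valence 4) → 0 H
  atom 3: C, bond orders sum to 4 (valence 4) → 0 H
  atom 4: C, bond orders sum to 4 (valence 4) → 0 H
  atom 5: N, bond orders sum to 3 (valence 3) → 0 H
  atom 6: C, bond orders sum to 4 (valence 4) → 0 H
  atom 7: Cl (halogen, monovalent) → 0 H
  atom 8: C, bond orders sum to 4 (valence 4) → 0 H
  atom 9: Br (halogen, monovalent) → 0 H
  atom 10: C with explicit H count 0
  atom 11: C, bond orders sum to 1 (valence 4) → 3 H
  atom 12: C, bond orders sum to 4 (valence 4) → 0 H
  atom 13: O, bond orders sum to 1 (valence 2) → 1 H
Totals → C:8, H:5, Br:1, Cl:1, N:1, O:1, S:1.
In Hill order: C8H5BrClNOS.

C8H5BrClNOS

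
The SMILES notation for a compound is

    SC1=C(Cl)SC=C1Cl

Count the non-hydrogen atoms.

Every atom symbol written in the SMILES (organic subset) is one heavy atom; implicit H are not written.
Heavy atoms by element → C:4, Cl:2, S:2.
Total: 8.

8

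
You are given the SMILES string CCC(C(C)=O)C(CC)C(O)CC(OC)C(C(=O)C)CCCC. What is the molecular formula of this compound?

Walk through each heavy atom and fill implicit hydrogens from standard valence (C 4, N 3, O 2, S 2, halogen 1):
  atom 1: C, bond orders sum to 1 (valence 4) → 3 H
  atom 2: C, bond orders sum to 2 (valence 4) → 2 H
  atom 3: C, bond orders sum to 3 (valence 4) → 1 H
  atom 4: C, bond orders sum to 4 (valence 4) → 0 H
  atom 5: C, bond orders sum to 1 (valence 4) → 3 H
  atom 6: O, bond orders sum to 2 (valence 2) → 0 H
  atom 7: C, bond orders sum to 3 (valence 4) → 1 H
  atom 8: C, bond orders sum to 2 (valence 4) → 2 H
  atom 9: C, bond orders sum to 1 (valence 4) → 3 H
  atom 10: C, bond orders sum to 3 (valence 4) → 1 H
  atom 11: O, bond orders sum to 1 (valence 2) → 1 H
  atom 12: C, bond orders sum to 2 (valence 4) → 2 H
  atom 13: C, bond orders sum to 3 (valence 4) → 1 H
  atom 14: O, bond orders sum to 2 (valence 2) → 0 H
  atom 15: C, bond orders sum to 1 (valence 4) → 3 H
  atom 16: C, bond orders sum to 3 (valence 4) → 1 H
  atom 17: C, bond orders sum to 4 (valence 4) → 0 H
  atom 18: O, bond orders sum to 2 (valence 2) → 0 H
  atom 19: C, bond orders sum to 1 (valence 4) → 3 H
  atom 20: C, bond orders sum to 2 (valence 4) → 2 H
  atom 21: C, bond orders sum to 2 (valence 4) → 2 H
  atom 22: C, bond orders sum to 2 (valence 4) → 2 H
  atom 23: C, bond orders sum to 1 (valence 4) → 3 H
Totals → C:19, H:36, O:4.
In Hill order: C19H36O4.

C19H36O4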